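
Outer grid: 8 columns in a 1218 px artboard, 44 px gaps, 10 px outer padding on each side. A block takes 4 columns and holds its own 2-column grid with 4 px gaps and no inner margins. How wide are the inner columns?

286.5 px

Subtract both margins: 1218 − 2·10 = 1198 px.
Subtracting 7 gaps of 44 leaves 890 for 8 columns, so c = 111.25 px.
4 columns plus 3 gaps: 445 + 132 = 577 px.
2 columns + 1 gap: 2d + 1·4 = 577.
2d = 577 − 4 = 573, so d = 286.5 px.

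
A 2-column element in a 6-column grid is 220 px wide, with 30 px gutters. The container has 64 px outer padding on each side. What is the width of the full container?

Subtracting 1 gutter of 30 leaves 190 for 2 columns, so c = 95 px.
Container = 2·64 + 6·95 + 5·30 = 128 + 570 + 150 = 848 px.

848 px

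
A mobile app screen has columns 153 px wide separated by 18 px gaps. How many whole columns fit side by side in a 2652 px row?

15 columns: 15·153 + 14·18 = 2547 px ≤ 2652.
16 columns: 2718 px > 2652. So 15.

15 columns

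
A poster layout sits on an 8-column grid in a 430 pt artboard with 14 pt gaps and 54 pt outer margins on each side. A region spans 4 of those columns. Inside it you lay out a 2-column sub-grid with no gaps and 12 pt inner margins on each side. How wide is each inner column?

Subtract both margins: 430 − 2·54 = 322 pt.
8 columns + 7 gaps: 8c + 7·14 = 322.
8c = 322 − 98 = 224, so c = 28 pt.
4 columns plus 3 gaps: 112 + 42 = 154 pt.
Inner content = 154 − 2·12 = 130 pt.
2d = 130 → d = 65 pt.

65 pt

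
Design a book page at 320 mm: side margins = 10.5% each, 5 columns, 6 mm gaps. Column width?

45.76 mm

320 × (1 − 2·10.5%) = 320 × 79% = 252.8 mm for the columns.
5 columns + 4 gaps: 5c + 4·6 = 252.8.
5c = 252.8 − 24 = 228.8, so c = 45.76 mm.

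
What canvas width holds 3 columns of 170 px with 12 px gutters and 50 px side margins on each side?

Adding margins, columns and gutters: 100 + 510 + 24 = 634 px.

634 px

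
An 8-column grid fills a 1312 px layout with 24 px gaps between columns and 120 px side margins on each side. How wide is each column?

113 px

Subtract both margins: 1312 − 2·120 = 1072 px.
Subtracting 7 gaps of 24 leaves 904 for 8 columns, so c = 113 px.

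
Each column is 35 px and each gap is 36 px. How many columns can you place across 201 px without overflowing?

3 columns

k columns need k·35 + (k−1)·36 = k·71 − 36.
k·71 − 36 ≤ 201 → k ≤ 237 / 71 ≈ 3.34, so k = 3.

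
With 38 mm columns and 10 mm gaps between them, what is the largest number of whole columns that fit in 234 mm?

k columns need k·38 + (k−1)·10 = k·48 − 10.
k·48 − 10 ≤ 234 → k ≤ 244 / 48 ≈ 5.08, so k = 5.

5 columns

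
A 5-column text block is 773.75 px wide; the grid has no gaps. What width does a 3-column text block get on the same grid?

464.25 px

5c = 773.75 → c = 154.75 px.
3-column span = 3·154.75 = 464.25 px.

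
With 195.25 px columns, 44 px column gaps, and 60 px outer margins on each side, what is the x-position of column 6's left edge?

1256.25 px

Column 6 starts at margin + 5·(column + gutter) = 60 + 5·239.25 = 1256.25 px.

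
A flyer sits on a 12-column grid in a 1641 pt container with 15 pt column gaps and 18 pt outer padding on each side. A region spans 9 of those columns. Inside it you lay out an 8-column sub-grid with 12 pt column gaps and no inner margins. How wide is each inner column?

Inside the margins: 1641 − 36 = 1605 pt.
1605 − 11·15 = 1440; ÷12 gives c = 120 pt.
9 columns plus 8 column gaps: 1080 + 120 = 1200 pt.
1200 − 7·12 = 1116; ÷8 gives d = 139.5 pt.

139.5 pt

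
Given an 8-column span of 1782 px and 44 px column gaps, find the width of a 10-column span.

8 columns + 7 column gaps: 8c + 7·44 = 1782.
8c = 1782 − 308 = 1474, so c = 184.25 px.
Span of 10: 10·184.25 + 9·44 = 1842.5 + 396 = 2238.5 px.

2238.5 px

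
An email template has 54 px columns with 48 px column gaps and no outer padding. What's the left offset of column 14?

1326 px

Each column+gutter stride is 102 px; with no margin, 13 of them is 1326 px.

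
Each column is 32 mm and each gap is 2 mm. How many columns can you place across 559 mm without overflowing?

k columns need k·32 + (k−1)·2 = k·34 − 2.
k·34 − 2 ≤ 559 → k ≤ 561 / 34 ≈ 16.50, so k = 16.

16 columns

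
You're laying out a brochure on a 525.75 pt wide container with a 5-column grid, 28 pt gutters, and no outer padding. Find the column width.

525.75 − 4·28 = 413.75; ÷5 gives c = 82.75 pt.

82.75 pt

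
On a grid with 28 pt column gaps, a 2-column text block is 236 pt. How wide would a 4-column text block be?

2 columns + 1 column gap: 2c + 1·28 = 236.
2c = 236 − 28 = 208, so c = 104 pt.
4-column span = 4·104 + 3·28 = 500 pt.

500 pt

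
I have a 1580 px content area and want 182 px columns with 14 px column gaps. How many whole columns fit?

8 columns

Each extra column adds 182 + 14 = 196 px.
(1580 + 14) / 196 = 8.13, so 8 columns fit.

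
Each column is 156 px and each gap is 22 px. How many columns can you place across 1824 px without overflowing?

10 columns

Each extra column adds 156 + 22 = 178 px.
(1824 + 22) / 178 = 10.37, so 10 columns fit.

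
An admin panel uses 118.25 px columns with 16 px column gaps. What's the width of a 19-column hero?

19-column span = 19·118.25 + 18·16 = 2534.75 px.

2534.75 px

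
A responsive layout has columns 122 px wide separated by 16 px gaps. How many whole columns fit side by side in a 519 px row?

Each extra column adds 122 + 16 = 138 px.
(519 + 16) / 138 = 3.88, so 3 columns fit.

3 columns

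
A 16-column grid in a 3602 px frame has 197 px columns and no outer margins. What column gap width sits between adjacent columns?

16 columns take 16·197 = 3152 px; remaining 450 splits into 15 column gaps.
g = 450 / 15 = 30 px.

30 px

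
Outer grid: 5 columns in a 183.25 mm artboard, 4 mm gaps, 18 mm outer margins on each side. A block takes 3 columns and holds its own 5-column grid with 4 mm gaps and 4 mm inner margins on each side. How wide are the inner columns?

Take off 36 mm of margins, leaving 147.25 mm.
147.25 − 4·4 = 131.25; ÷5 gives c = 26.25 mm.
3-column span = 3·26.25 + 2·4 = 86.75 mm.
Inner content = 86.75 − 2·4 = 78.75 mm.
78.75 − 4·4 = 62.75; ÷5 gives d = 12.55 mm.

12.55 mm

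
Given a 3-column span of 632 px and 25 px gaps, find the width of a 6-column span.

1289 px

3 columns + 2 gaps: 3c + 2·25 = 632.
3c = 632 − 50 = 582, so c = 194 px.
6 columns plus 5 gaps: 1164 + 125 = 1289 px.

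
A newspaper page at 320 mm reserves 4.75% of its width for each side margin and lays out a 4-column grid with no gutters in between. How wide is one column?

72.4 mm

Margins: 4.75% × 320 = 15.2 mm each, so content = 320 − 30.4 = 289.6 mm.
4c = 289.6 → c = 72.4 mm.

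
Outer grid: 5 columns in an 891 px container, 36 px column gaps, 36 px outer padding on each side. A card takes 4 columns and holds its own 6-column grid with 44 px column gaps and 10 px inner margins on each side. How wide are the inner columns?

Take off 72 px of margins, leaving 819 px.
Subtracting 4 column gaps of 36 leaves 675 for 5 columns, so c = 135 px.
4-column span = 4·135 + 3·36 = 648 px.
Inner content = 648 − 2·10 = 628 px.
628 − 5·44 = 408; ÷6 gives d = 68 px.

68 px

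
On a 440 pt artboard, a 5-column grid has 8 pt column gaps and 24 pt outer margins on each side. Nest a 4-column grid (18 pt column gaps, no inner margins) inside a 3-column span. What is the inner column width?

Subtract both margins: 440 − 2·24 = 392 pt.
392 − 4·8 = 360; ÷5 gives c = 72 pt.
3 columns plus 2 column gaps: 216 + 16 = 232 pt.
232 − 3·18 = 178; ÷4 gives d = 44.5 pt.

44.5 pt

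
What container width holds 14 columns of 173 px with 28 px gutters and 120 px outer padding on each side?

Adding margins, columns and gutters: 240 + 2422 + 364 = 3026 px.

3026 px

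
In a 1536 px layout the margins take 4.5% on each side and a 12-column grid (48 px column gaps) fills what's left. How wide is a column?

72.48 px

Each margin = 4.5% of 1536 = 69.12 px; content = 1536 − 2·69.12 = 1397.76 px.
12 columns + 11 column gaps: 12c + 11·48 = 1397.76.
12c = 1397.76 − 528 = 869.76, so c = 72.48 px.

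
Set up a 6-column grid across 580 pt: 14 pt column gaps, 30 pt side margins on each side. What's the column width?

75 pt

Subtract both margins: 580 − 2·30 = 520 pt.
6 columns + 5 column gaps: 6c + 5·14 = 520.
6c = 520 − 70 = 450, so c = 75 pt.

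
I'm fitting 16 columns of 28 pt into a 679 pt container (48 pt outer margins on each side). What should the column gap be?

9 pt

Take off 96 pt of margins, leaving 583 pt.
16·28 + 15g = 583 → 15g = 135 → g = 9 pt.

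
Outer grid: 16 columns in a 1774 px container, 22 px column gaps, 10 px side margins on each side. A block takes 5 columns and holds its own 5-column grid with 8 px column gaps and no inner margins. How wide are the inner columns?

100.2 px

Outer content = 1774 − 2·10 = 1754 px.
16c + 15·22 = 1754 → 16c = 1424 → c = 89 px.
5 columns plus 4 column gaps: 445 + 88 = 533 px.
5 columns + 4 column gaps: 5d + 4·8 = 533.
5d = 533 − 32 = 501, so d = 100.2 px.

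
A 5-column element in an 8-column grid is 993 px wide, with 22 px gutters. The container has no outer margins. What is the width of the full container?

5 columns + 4 gutters: 5c + 4·22 = 993.
5c = 993 − 88 = 905, so c = 181 px.
Summing: 1448 + 154 = 1602 px.

1602 px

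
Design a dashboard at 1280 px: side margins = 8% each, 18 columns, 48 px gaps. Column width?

Margins: 8% × 1280 = 102.4 px each, so content = 1280 − 204.8 = 1075.2 px.
18 columns + 17 gaps: 18c + 17·48 = 1075.2.
18c = 1075.2 − 816 = 259.2, so c = 14.4 px.

14.4 px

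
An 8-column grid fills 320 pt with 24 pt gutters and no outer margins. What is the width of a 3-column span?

105 pt

8c + 7·24 = 320 → 8c = 152 → c = 19 pt.
3 columns plus 2 gutters: 57 + 48 = 105 pt.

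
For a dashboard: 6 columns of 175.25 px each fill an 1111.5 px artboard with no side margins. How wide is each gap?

12 px

Columns use 1051.5 px, leaving 60 px across 5 gaps = 12 px each.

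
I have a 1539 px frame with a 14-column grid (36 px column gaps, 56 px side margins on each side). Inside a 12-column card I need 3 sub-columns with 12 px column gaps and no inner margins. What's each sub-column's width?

398 px

Subtract both margins: 1539 − 2·56 = 1427 px.
Subtracting 13 column gaps of 36 leaves 959 for 14 columns, so c = 68.5 px.
12 columns plus 11 column gaps: 822 + 396 = 1218 px.
3 columns + 2 column gaps: 3d + 2·12 = 1218.
3d = 1218 − 24 = 1194, so d = 398 px.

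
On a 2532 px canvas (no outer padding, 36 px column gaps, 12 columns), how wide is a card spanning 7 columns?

12c + 11·36 = 2532 → 12c = 2136 → c = 178 px.
7 columns plus 6 column gaps: 1246 + 216 = 1462 px.

1462 px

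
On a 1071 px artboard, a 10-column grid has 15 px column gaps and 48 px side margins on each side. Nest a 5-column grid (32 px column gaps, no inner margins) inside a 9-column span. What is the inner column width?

149.6 px

Outer content = 1071 − 2·48 = 975 px.
10c + 9·15 = 975 → 10c = 840 → c = 84 px.
9 columns plus 8 column gaps: 756 + 120 = 876 px.
5d + 4·32 = 876 → 5d = 748 → d = 149.6 px.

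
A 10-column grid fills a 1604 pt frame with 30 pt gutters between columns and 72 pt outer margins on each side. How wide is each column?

119 pt

Subtract both margins: 1604 − 2·72 = 1460 pt.
10 columns + 9 gutters: 10c + 9·30 = 1460.
10c = 1460 − 270 = 1190, so c = 119 pt.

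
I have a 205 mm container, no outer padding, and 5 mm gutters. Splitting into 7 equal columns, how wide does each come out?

25 mm

Subtracting 6 gutters of 5 leaves 175 for 7 columns, so c = 25 mm.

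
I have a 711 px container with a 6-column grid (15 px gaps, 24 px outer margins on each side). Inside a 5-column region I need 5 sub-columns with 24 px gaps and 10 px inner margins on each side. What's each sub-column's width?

86.8 px

Inside the margins: 711 − 48 = 663 px.
Subtracting 5 gaps of 15 leaves 588 for 6 columns, so c = 98 px.
Span of 5: 5·98 + 4·15 = 490 + 60 = 550 px.
Inner content = 550 − 2·10 = 530 px.
530 − 4·24 = 434; ÷5 gives d = 86.8 px.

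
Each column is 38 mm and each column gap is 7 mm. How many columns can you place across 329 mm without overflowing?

Each extra column adds 38 + 7 = 45 mm.
(329 + 7) / 45 = 7.47, so 7 columns fit.

7 columns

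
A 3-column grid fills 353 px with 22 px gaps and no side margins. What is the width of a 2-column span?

228 px

3 columns + 2 gaps: 3c + 2·22 = 353.
3c = 353 − 44 = 309, so c = 103 px.
Span of 2: 2·103 + 1·22 = 206 + 22 = 228 px.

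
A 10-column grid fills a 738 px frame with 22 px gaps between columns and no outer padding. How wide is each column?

54 px

10c + 9·22 = 738 → 10c = 540 → c = 54 px.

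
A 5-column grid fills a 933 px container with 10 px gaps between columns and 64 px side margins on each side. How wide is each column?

Inside the margins: 933 − 128 = 805 px.
805 − 4·10 = 765; ÷5 gives c = 153 px.

153 px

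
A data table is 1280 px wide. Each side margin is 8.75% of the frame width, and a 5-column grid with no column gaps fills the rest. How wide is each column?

Margins: 8.75% × 1280 = 112 px each, so content = 1280 − 224 = 1056 px.
1056 / 5 = 211.2 px per column.

211.2 px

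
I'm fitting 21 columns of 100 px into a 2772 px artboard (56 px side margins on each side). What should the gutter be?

28 px

Subtract both margins: 2772 − 2·56 = 2660 px.
Columns use 2100 px, leaving 560 px across 20 gutters = 28 px each.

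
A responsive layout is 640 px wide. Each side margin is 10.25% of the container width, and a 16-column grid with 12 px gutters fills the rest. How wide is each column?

20.55 px

Margins: 10.25% × 640 = 65.6 px each, so content = 640 − 131.2 = 508.8 px.
16 columns + 15 gutters: 16c + 15·12 = 508.8.
16c = 508.8 − 180 = 328.8, so c = 20.55 px.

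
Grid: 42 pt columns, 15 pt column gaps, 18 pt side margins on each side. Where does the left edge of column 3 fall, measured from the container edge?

Each column+gutter stride is 57 pt; 2 of them past the 18 pt margin is 18 + 114 = 132 pt.

132 pt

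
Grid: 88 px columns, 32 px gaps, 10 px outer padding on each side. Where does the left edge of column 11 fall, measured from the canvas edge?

1210 px

Before column 11: the margin + 10 columns + 10 gaps.
Offset = 10 + 10·(88 + 32) = 10 + 1200 = 1210 px.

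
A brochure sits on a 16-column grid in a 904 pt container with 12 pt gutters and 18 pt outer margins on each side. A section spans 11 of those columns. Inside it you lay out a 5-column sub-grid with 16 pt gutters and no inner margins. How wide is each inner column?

105.8 pt

Take off 36 pt of margins, leaving 868 pt.
868 − 15·12 = 688; ÷16 gives c = 43 pt.
11-column span = 11·43 + 10·12 = 593 pt.
5d + 4·16 = 593 → 5d = 529 → d = 105.8 pt.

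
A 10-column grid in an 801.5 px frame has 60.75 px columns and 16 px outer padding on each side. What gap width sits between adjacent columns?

Inside the margins: 801.5 − 32 = 769.5 px.
Columns use 607.5 px, leaving 162 px across 9 gaps = 18 px each.

18 px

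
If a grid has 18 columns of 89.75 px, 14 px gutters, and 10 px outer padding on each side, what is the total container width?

Container = 2·10 + 18·89.75 + 17·14 = 20 + 1615.5 + 238 = 1873.5 px.

1873.5 px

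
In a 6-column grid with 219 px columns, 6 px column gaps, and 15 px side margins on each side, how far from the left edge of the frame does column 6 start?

1140 px

Column 6 starts at margin + 5·(column + gutter) = 15 + 5·225 = 1140 px.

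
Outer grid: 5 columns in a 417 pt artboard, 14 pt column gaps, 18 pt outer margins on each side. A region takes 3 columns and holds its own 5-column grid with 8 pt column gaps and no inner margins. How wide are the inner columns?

38.2 pt

Subtract both margins: 417 − 2·18 = 381 pt.
5 columns + 4 column gaps: 5c + 4·14 = 381.
5c = 381 − 56 = 325, so c = 65 pt.
3 columns plus 2 column gaps: 195 + 28 = 223 pt.
223 − 4·8 = 191; ÷5 gives d = 38.2 pt.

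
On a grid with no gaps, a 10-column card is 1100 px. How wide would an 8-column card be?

880 px

With no gaps, each column is 1100/10 = 110 px.
8-column span = 8·110 = 880 px.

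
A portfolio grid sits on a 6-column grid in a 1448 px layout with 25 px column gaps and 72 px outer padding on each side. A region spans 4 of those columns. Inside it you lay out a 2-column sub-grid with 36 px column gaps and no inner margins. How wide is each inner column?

Outer content = 1448 − 2·72 = 1304 px.
6 columns + 5 column gaps: 6c + 5·25 = 1304.
6c = 1304 − 125 = 1179, so c = 196.5 px.
4-column span = 4·196.5 + 3·25 = 861 px.
861 − 1·36 = 825; ÷2 gives d = 412.5 px.

412.5 px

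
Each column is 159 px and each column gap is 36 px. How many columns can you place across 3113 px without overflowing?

Each extra column adds 159 + 36 = 195 px.
(3113 + 36) / 195 = 16.15, so 16 columns fit.

16 columns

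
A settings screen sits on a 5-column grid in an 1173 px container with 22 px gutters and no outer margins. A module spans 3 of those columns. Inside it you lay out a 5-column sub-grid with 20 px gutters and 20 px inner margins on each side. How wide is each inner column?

5c + 4·22 = 1173 → 5c = 1085 → c = 217 px.
Span of 3: 3·217 + 2·22 = 651 + 44 = 695 px.
Inner content = 695 − 2·20 = 655 px.
Subtracting 4 gutters of 20 leaves 575 for 5 columns, so d = 115 px.

115 px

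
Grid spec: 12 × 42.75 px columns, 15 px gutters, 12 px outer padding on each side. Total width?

702 px

Adding margins, columns and gutters: 24 + 513 + 165 = 702 px.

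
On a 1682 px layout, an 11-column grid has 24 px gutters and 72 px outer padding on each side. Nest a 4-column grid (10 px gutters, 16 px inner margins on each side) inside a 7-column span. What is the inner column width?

227 px

Inside the margins: 1682 − 144 = 1538 px.
11c + 10·24 = 1538 → 11c = 1298 → c = 118 px.
7-column span = 7·118 + 6·24 = 970 px.
Inner content = 970 − 2·16 = 938 px.
Subtracting 3 gutters of 10 leaves 908 for 4 columns, so d = 227 px.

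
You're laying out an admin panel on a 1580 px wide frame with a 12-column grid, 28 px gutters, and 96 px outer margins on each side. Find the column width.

90 px

Take off 192 px of margins, leaving 1388 px.
Subtracting 11 gutters of 28 leaves 1080 for 12 columns, so c = 90 px.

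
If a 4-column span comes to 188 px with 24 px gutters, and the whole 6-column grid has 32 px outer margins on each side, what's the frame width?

358 px

Subtracting 3 gutters of 24 leaves 116 for 4 columns, so c = 29 px.
Frame = 2·32 + 6·29 + 5·24 = 64 + 174 + 120 = 358 px.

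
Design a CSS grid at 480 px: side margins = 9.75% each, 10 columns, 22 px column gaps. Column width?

18.84 px

Margins: 9.75% × 480 = 46.8 px each, so content = 480 − 93.6 = 386.4 px.
10c + 9·22 = 386.4 → 10c = 188.4 → c = 18.84 px.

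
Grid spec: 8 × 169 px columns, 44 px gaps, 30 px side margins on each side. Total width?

1720 px

Adding margins, columns and gutters: 60 + 1352 + 308 = 1720 px.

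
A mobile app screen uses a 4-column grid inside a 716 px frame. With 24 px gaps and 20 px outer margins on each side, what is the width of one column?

151 px

Subtract both margins: 716 − 2·20 = 676 px.
676 − 3·24 = 604; ÷4 gives c = 151 px.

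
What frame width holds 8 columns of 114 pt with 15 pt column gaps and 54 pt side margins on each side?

1125 pt

Adding margins, columns and gutters: 108 + 912 + 105 = 1125 pt.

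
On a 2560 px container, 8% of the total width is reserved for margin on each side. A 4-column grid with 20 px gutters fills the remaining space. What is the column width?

Each margin = 8% of 2560 = 204.8 px; content = 2560 − 2·204.8 = 2150.4 px.
2150.4 − 3·20 = 2090.4; ÷4 gives c = 522.6 px.

522.6 px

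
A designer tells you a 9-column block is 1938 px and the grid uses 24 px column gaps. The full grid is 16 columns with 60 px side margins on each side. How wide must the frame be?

3584 px

9 columns + 8 column gaps: 9c + 8·24 = 1938.
9c = 1938 − 192 = 1746, so c = 194 px.
Total width: 2·60 + 16·194 + 15·24 = 3584 px.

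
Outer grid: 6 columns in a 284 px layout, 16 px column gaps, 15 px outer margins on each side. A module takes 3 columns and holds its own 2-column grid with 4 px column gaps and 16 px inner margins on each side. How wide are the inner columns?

Subtract both margins: 284 − 2·15 = 254 px.
6 columns + 5 column gaps: 6c + 5·16 = 254.
6c = 254 − 80 = 174, so c = 29 px.
3-column span = 3·29 + 2·16 = 119 px.
Inner content = 119 − 2·16 = 87 px.
2d + 1·4 = 87 → 2d = 83 → d = 41.5 px.

41.5 px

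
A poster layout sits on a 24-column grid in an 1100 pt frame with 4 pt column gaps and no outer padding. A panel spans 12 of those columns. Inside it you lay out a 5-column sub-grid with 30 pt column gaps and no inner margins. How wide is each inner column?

85.6 pt

24c + 23·4 = 1100 → 24c = 1008 → c = 42 pt.
12 columns plus 11 column gaps: 504 + 44 = 548 pt.
548 − 4·30 = 428; ÷5 gives d = 85.6 pt.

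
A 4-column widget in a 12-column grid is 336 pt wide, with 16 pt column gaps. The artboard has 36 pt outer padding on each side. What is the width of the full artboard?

1112 pt

4 columns + 3 column gaps: 4c + 3·16 = 336.
4c = 336 − 48 = 288, so c = 72 pt.
Artboard = 2·36 + 12·72 + 11·16 = 72 + 864 + 176 = 1112 pt.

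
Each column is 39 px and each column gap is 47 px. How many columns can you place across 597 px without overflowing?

7 columns

7 columns: 7·39 + 6·47 = 555 px ≤ 597.
8 columns: 641 px > 597. So 7.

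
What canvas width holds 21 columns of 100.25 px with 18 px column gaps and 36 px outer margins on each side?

Total width: 2·36 + 21·100.25 + 20·18 = 2537.25 px.

2537.25 px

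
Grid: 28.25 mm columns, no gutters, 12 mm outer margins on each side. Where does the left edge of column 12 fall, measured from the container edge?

Column 12 starts at margin + 11·(column + gutter) = 12 + 11·28.25 = 322.75 mm.

322.75 mm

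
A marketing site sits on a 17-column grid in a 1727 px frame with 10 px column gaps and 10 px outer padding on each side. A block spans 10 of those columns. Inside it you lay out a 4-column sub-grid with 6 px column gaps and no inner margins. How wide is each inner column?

Take off 20 px of margins, leaving 1707 px.
Subtracting 16 column gaps of 10 leaves 1547 for 17 columns, so c = 91 px.
10-column span = 10·91 + 9·10 = 1000 px.
1000 − 3·6 = 982; ÷4 gives d = 245.5 px.

245.5 px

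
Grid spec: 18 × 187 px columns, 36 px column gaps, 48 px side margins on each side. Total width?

Adding margins, columns and gutters: 96 + 3366 + 612 = 4074 px.

4074 px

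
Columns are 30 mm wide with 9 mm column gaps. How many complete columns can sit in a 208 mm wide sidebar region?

5 columns

5 columns: 5·30 + 4·9 = 186 mm ≤ 208.
6 columns: 225 mm > 208. So 5.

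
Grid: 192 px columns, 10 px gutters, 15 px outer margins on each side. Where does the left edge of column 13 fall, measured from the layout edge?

2439 px

Column 13 starts at margin + 12·(column + gutter) = 15 + 12·202 = 2439 px.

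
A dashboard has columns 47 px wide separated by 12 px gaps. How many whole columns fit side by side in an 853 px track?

14 columns

k columns need k·47 + (k−1)·12 = k·59 − 12.
k·59 − 12 ≤ 853 → k ≤ 865 / 59 ≈ 14.66, so k = 14.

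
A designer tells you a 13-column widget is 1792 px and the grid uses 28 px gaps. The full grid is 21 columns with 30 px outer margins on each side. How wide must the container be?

2972 px

13 columns + 12 gaps: 13c + 12·28 = 1792.
13c = 1792 − 336 = 1456, so c = 112 px.
Container = 2·30 + 21·112 + 20·28 = 60 + 2352 + 560 = 2972 px.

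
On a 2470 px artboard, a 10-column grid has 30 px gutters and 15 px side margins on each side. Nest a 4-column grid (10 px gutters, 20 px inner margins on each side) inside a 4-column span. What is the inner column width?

222 px

Take off 30 px of margins, leaving 2440 px.
10 columns + 9 gutters: 10c + 9·30 = 2440.
10c = 2440 − 270 = 2170, so c = 217 px.
Span of 4: 4·217 + 3·30 = 868 + 90 = 958 px.
Inner content = 958 − 2·20 = 918 px.
4 columns + 3 gutters: 4d + 3·10 = 918.
4d = 918 − 30 = 888, so d = 222 px.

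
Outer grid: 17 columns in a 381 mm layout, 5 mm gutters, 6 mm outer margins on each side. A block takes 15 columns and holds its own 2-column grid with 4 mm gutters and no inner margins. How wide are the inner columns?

Take off 12 mm of margins, leaving 369 mm.
17c + 16·5 = 369 → 17c = 289 → c = 17 mm.
Span of 15: 15·17 + 14·5 = 255 + 70 = 325 mm.
Subtracting 1 gutter of 4 leaves 321 for 2 columns, so d = 160.5 mm.

160.5 mm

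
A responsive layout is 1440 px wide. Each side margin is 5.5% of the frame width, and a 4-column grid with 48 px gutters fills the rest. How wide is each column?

1440 × (1 − 2·5.5%) = 1440 × 89% = 1281.6 px for the columns.
4c + 3·48 = 1281.6 → 4c = 1137.6 → c = 284.4 px.

284.4 px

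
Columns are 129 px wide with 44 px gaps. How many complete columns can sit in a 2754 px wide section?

Each extra column adds 129 + 44 = 173 px.
(2754 + 44) / 173 = 16.17, so 16 columns fit.

16 columns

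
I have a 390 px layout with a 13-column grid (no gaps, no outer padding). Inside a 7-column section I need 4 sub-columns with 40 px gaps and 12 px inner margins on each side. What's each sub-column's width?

With no gaps, each column is 390/13 = 30 px.
With no gaps, 7 columns span 7·30 = 210 px.
Inner content = 210 − 2·12 = 186 px.
4d + 3·40 = 186 → 4d = 66 → d = 16.5 px.

16.5 px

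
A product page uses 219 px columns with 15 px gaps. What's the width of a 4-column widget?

921 px

Span of 4: 4·219 + 3·15 = 876 + 45 = 921 px.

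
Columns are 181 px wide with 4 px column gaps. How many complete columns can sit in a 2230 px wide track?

12 columns

Each extra column adds 181 + 4 = 185 px.
(2230 + 4) / 185 = 12.08, so 12 columns fit.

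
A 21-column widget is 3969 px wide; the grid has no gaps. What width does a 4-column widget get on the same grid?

756 px

3969 / 21 = 189 px per column.
With no gaps, 4 columns span 4·189 = 756 px.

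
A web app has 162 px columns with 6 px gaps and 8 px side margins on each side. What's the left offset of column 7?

1016 px

Column 7 starts at margin + 6·(column + gutter) = 8 + 6·168 = 1016 px.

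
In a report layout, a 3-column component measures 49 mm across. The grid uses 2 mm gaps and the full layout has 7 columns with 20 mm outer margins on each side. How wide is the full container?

157 mm

3c + 2·2 = 49 → 3c = 45 → c = 15 mm.
Adding margins, columns and gutters: 40 + 105 + 12 = 157 mm.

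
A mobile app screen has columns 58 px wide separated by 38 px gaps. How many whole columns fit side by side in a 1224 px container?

13 columns: 13·58 + 12·38 = 1210 px ≤ 1224.
14 columns: 1306 px > 1224. So 13.

13 columns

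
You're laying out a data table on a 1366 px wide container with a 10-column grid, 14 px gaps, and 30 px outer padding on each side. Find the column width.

Content width = 1366 − 2·30 = 1306 px.
10c + 9·14 = 1306 → 10c = 1180 → c = 118 px.

118 px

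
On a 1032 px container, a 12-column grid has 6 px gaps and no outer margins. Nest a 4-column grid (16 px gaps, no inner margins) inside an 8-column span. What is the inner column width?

159.5 px

Subtracting 11 gaps of 6 leaves 966 for 12 columns, so c = 80.5 px.
8-column span = 8·80.5 + 7·6 = 686 px.
686 − 3·16 = 638; ÷4 gives d = 159.5 px.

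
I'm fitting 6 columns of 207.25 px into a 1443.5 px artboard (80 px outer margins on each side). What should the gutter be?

Inside the margins: 1443.5 − 160 = 1283.5 px.
Columns use 1243.5 px, leaving 40 px across 5 gutters = 8 px each.

8 px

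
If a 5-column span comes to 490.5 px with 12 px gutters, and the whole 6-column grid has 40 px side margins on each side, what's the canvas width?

Subtracting 4 gutters of 12 leaves 442.5 for 5 columns, so c = 88.5 px.
Total width: 2·40 + 6·88.5 + 5·12 = 671 px.

671 px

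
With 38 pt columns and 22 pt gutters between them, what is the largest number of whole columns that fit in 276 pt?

4 columns: 4·38 + 3·22 = 218 pt ≤ 276.
5 columns: 278 pt > 276. So 4.

4 columns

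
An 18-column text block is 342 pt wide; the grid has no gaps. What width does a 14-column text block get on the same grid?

266 pt

With no gaps, each column is 342/18 = 19 pt.
With no gaps, 14 columns span 14·19 = 266 pt.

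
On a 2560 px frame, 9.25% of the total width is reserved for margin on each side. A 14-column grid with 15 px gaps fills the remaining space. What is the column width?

135.1 px

Each margin = 9.25% of 2560 = 236.8 px; content = 2560 − 2·236.8 = 2086.4 px.
14 columns + 13 gaps: 14c + 13·15 = 2086.4.
14c = 2086.4 − 195 = 1891.4, so c = 135.1 px.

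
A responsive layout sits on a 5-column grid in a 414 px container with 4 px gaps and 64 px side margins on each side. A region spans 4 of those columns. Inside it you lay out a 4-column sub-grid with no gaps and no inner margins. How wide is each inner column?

Inside the margins: 414 − 128 = 286 px.
286 − 4·4 = 270; ÷5 gives c = 54 px.
4 columns plus 3 gaps: 216 + 12 = 228 px.
With no gaps, each column is 228/4 = 57 px.

57 px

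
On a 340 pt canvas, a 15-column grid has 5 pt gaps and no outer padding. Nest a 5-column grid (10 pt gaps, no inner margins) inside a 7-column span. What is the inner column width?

15 columns + 14 gaps: 15c + 14·5 = 340.
15c = 340 − 70 = 270, so c = 18 pt.
7 columns plus 6 gaps: 126 + 30 = 156 pt.
5 columns + 4 gaps: 5d + 4·10 = 156.
5d = 156 − 40 = 116, so d = 23.2 pt.

23.2 pt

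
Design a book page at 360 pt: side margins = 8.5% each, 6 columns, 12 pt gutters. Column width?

360 × (1 − 2·8.5%) = 360 × 83% = 298.8 pt for the columns.
6c + 5·12 = 298.8 → 6c = 238.8 → c = 39.8 pt.

39.8 pt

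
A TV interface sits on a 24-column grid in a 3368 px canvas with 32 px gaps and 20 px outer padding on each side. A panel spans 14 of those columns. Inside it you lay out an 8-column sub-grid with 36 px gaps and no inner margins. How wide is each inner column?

Subtract both margins: 3368 − 2·20 = 3328 px.
24c + 23·32 = 3328 → 24c = 2592 → c = 108 px.
14-column span = 14·108 + 13·32 = 1928 px.
8d + 7·36 = 1928 → 8d = 1676 → d = 209.5 px.

209.5 px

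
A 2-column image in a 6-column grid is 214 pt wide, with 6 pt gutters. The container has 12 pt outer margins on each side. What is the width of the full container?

2c + 1·6 = 214 → 2c = 208 → c = 104 pt.
Adding margins, columns and gutters: 24 + 624 + 30 = 678 pt.

678 pt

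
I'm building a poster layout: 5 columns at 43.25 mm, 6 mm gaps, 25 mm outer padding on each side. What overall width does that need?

290.25 mm

Layout = 2·25 + 5·43.25 + 4·6 = 50 + 216.25 + 24 = 290.25 mm.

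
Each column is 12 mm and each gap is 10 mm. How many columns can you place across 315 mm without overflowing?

14 columns

k columns need k·12 + (k−1)·10 = k·22 − 10.
k·22 − 10 ≤ 315 → k ≤ 325 / 22 ≈ 14.77, so k = 14.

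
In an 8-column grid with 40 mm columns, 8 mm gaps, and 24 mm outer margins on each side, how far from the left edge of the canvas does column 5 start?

Column 5 starts at margin + 4·(column + gutter) = 24 + 4·48 = 216 mm.

216 mm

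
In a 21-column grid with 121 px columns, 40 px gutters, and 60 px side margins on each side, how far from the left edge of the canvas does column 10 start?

1509 px

Column 10 starts at margin + 9·(column + gutter) = 60 + 9·161 = 1509 px.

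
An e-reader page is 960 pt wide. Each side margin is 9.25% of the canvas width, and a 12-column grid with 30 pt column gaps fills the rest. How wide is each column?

37.7 pt

Margins: 9.25% × 960 = 88.8 pt each, so content = 960 − 177.6 = 782.4 pt.
782.4 − 11·30 = 452.4; ÷12 gives c = 37.7 pt.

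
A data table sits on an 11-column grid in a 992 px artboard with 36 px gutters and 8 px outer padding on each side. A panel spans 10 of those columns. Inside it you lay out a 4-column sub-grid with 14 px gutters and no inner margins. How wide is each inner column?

Inside the margins: 992 − 16 = 976 px.
11c + 10·36 = 976 → 11c = 616 → c = 56 px.
10-column span = 10·56 + 9·36 = 884 px.
Subtracting 3 gutters of 14 leaves 842 for 4 columns, so d = 210.5 px.

210.5 px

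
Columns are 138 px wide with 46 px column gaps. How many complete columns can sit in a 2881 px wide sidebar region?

15 columns

Each extra column adds 138 + 46 = 184 px.
(2881 + 46) / 184 = 15.91, so 15 columns fit.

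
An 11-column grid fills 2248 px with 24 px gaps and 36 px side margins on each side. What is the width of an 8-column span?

Take off 72 px of margins, leaving 2176 px.
Subtracting 10 gaps of 24 leaves 1936 for 11 columns, so c = 176 px.
Span of 8: 8·176 + 7·24 = 1408 + 168 = 1576 px.

1576 px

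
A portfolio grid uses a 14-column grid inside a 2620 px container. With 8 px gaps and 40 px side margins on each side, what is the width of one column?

Inside the margins: 2620 − 80 = 2540 px.
Subtracting 13 gaps of 8 leaves 2436 for 14 columns, so c = 174 px.

174 px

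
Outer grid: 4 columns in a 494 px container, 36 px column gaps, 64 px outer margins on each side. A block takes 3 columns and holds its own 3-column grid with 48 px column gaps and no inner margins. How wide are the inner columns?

56.5 px

Subtract both margins: 494 − 2·64 = 366 px.
4 columns + 3 column gaps: 4c + 3·36 = 366.
4c = 366 − 108 = 258, so c = 64.5 px.
3 columns plus 2 column gaps: 193.5 + 72 = 265.5 px.
265.5 − 2·48 = 169.5; ÷3 gives d = 56.5 px.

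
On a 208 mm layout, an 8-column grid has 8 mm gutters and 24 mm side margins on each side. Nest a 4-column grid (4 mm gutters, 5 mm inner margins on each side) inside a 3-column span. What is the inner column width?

Inside the margins: 208 − 48 = 160 mm.
8c + 7·8 = 160 → 8c = 104 → c = 13 mm.
3 columns plus 2 gutters: 39 + 16 = 55 mm.
Inner content = 55 − 2·5 = 45 mm.
Subtracting 3 gutters of 4 leaves 33 for 4 columns, so d = 8.25 mm.

8.25 mm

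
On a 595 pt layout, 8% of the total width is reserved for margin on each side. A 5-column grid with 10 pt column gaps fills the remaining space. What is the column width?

Margins: 8% × 595 = 47.6 pt each, so content = 595 − 95.2 = 499.8 pt.
5 columns + 4 column gaps: 5c + 4·10 = 499.8.
5c = 499.8 − 40 = 459.8, so c = 91.96 pt.

91.96 pt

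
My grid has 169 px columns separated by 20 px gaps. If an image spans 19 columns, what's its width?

19 columns plus 18 gaps: 3211 + 360 = 3571 px.

3571 px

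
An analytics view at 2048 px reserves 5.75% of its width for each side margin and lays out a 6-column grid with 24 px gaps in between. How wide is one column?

282.08 px

Margins: 5.75% × 2048 = 117.76 px each, so content = 2048 − 235.52 = 1812.48 px.
Subtracting 5 gaps of 24 leaves 1692.48 for 6 columns, so c = 282.08 px.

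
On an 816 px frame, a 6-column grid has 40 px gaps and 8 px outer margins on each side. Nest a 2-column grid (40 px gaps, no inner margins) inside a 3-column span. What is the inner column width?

170 px

Inside the margins: 816 − 16 = 800 px.
Subtracting 5 gaps of 40 leaves 600 for 6 columns, so c = 100 px.
Span of 3: 3·100 + 2·40 = 300 + 80 = 380 px.
380 − 1·40 = 340; ÷2 gives d = 170 px.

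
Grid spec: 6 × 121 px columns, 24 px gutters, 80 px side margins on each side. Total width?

Adding margins, columns and gutters: 160 + 726 + 120 = 1006 px.

1006 px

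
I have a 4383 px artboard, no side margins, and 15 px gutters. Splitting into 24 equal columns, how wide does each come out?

168.25 px

Subtracting 23 gutters of 15 leaves 4038 for 24 columns, so c = 168.25 px.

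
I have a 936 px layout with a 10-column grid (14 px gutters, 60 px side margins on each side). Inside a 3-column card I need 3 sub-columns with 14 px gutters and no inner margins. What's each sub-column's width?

69 px

Inside the margins: 936 − 120 = 816 px.
816 − 9·14 = 690; ÷10 gives c = 69 px.
3 columns plus 2 gutters: 207 + 28 = 235 px.
235 − 2·14 = 207; ÷3 gives d = 69 px.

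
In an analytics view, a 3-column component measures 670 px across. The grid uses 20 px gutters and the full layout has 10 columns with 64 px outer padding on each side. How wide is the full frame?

Subtracting 2 gutters of 20 leaves 630 for 3 columns, so c = 210 px.
Total width: 2·64 + 10·210 + 9·20 = 2408 px.

2408 px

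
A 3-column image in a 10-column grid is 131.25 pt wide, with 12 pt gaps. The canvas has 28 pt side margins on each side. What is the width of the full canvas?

131.25 − 2·12 = 107.25; ÷3 gives c = 35.75 pt.
Canvas = 2·28 + 10·35.75 + 9·12 = 56 + 357.5 + 108 = 521.5 pt.

521.5 pt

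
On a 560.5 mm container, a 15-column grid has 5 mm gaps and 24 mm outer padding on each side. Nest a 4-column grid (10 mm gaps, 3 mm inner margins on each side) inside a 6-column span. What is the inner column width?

41.5 mm

Subtract both margins: 560.5 − 2·24 = 512.5 mm.
512.5 − 14·5 = 442.5; ÷15 gives c = 29.5 mm.
6-column span = 6·29.5 + 5·5 = 202 mm.
Inner content = 202 − 2·3 = 196 mm.
4d + 3·10 = 196 → 4d = 166 → d = 41.5 mm.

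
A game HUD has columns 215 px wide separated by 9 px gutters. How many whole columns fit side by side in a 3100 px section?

Each extra column adds 215 + 9 = 224 px.
(3100 + 9) / 224 = 13.88, so 13 columns fit.

13 columns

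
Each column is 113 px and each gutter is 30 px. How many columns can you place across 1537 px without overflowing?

k columns need k·113 + (k−1)·30 = k·143 − 30.
k·143 − 30 ≤ 1537 → k ≤ 1567 / 143 ≈ 10.96, so k = 10.

10 columns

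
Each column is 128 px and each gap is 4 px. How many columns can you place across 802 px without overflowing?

6 columns

k columns need k·128 + (k−1)·4 = k·132 − 4.
k·132 − 4 ≤ 802 → k ≤ 806 / 132 ≈ 6.11, so k = 6.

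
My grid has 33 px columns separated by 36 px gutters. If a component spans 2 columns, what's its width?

Span of 2: 2·33 + 1·36 = 66 + 36 = 102 px.

102 px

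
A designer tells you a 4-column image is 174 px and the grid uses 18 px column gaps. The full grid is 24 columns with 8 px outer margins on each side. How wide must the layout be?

4 columns + 3 column gaps: 4c + 3·18 = 174.
4c = 174 − 54 = 120, so c = 30 px.
Adding margins, columns and gutters: 16 + 720 + 414 = 1150 px.

1150 px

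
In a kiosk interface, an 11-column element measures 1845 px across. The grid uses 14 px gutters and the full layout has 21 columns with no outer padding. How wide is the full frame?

3535 px

Subtracting 10 gutters of 14 leaves 1705 for 11 columns, so c = 155 px.
Summing: 3255 + 280 = 3535 px.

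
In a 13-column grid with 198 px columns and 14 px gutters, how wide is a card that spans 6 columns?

1258 px

6 columns plus 5 gutters: 1188 + 70 = 1258 px.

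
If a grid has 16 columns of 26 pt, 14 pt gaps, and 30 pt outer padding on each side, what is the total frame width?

Adding margins, columns and gutters: 60 + 416 + 210 = 686 pt.

686 pt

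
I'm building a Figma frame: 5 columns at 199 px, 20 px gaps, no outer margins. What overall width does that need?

Summing: 995 + 80 = 1075 px.

1075 px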